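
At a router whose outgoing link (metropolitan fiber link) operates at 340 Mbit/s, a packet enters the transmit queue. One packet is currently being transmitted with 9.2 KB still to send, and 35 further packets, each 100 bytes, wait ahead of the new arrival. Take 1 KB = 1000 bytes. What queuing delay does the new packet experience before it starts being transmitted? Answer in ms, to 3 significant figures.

0.299 ms

Each queued packet: L/R = 800/340000000 = 0.00235294 ms.
35 queued → 0.0823529 ms.
Plus remaining 73600 bits of current packet: 0.216471 ms.
Queuing delay = 0.299 ms.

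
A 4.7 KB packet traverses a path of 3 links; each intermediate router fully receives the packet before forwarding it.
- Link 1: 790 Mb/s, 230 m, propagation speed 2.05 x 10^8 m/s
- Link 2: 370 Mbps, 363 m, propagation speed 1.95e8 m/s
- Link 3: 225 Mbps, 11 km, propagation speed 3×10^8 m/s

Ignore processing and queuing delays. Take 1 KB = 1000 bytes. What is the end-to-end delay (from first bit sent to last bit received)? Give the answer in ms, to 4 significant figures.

0.3560 ms

L = 37600 bits.
Transmission delays (L/R per hop): 0.0475949, 0.101622, 0.167111 ms; sum = 0.316328 ms.
Propagation delays (d/s per hop): 0.00112195, 0.00186154, 0.0366667 ms; sum = 0.0396502 ms.
End-to-end = 0.3560 ms.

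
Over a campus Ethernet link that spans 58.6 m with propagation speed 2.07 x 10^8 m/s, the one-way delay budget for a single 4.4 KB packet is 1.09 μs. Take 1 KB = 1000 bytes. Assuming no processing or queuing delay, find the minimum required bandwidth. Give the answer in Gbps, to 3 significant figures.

L = 35200 bits.
Propagation delay = 58.6 / 2.07e+08 = 0.283092 μs.
Transmission budget = 1.09 − 0.283092 = 0.806908 μs.
R ≥ L / t_tx = 35200 bits / 8.06908e-07 s = 43.6 Gbps.

43.6 Gbps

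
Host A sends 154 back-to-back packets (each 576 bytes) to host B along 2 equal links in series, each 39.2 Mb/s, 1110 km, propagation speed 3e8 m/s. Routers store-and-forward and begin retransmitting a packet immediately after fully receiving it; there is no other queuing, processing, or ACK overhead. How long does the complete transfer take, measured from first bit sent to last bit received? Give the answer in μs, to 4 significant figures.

25620 μs

Per-hop transmission t_tx = L/R = 4608/39200000 = 117.551 μs.
Per-hop propagation t_prop = 1110000/300000000 = 3700 μs.
Pipeline fill: first packet needs 2·t_tx to clear all hops; remaining 153 packets each add one t_tx.
Total = (2+154-1)·t_tx + 2·t_prop = 155·117.551 + 2·3700 = 25620 μs.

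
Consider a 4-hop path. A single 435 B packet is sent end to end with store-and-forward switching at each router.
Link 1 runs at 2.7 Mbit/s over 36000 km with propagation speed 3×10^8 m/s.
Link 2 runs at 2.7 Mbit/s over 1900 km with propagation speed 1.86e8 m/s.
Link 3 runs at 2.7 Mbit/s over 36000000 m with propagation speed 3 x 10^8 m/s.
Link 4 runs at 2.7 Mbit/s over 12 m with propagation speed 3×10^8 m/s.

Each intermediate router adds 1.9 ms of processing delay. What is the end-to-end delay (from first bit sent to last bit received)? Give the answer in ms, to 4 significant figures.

L = 435 × 8 = 3480 bits.
Transmission delay per hop = L/R = 3480/2700000 = 1.28889 ms; 4 hops → 5.15556 ms.
Propagation delays (d/s per hop): 120, 10.2151, 120, 4e-05 ms; sum = 250.215 ms.
Processing at 3 router(s): 3 × 1.9 ms = 5.7 ms.
End-to-end = 261.1 ms.

261.1 ms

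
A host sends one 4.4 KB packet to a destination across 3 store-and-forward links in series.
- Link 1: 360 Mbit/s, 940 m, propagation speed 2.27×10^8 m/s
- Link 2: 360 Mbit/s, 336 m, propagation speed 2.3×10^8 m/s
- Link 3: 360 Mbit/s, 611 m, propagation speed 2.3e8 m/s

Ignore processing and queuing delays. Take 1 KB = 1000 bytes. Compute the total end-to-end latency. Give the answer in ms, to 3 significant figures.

0.302 ms

L = 35200 bits.
Transmission delay per hop = L/R = 35200/360000000 = 0.0977778 ms; 3 hops → 0.293333 ms.
Propagation delays (d/s per hop): 0.00414097, 0.00146087, 0.00265652 ms; sum = 0.00825836 ms.
End-to-end = 0.302 ms.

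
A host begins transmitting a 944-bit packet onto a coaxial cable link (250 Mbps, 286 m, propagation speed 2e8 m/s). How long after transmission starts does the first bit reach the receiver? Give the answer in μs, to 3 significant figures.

First bit experiences only propagation delay: d/s = 286/200000000 = 1.43 μs.

1.43 μs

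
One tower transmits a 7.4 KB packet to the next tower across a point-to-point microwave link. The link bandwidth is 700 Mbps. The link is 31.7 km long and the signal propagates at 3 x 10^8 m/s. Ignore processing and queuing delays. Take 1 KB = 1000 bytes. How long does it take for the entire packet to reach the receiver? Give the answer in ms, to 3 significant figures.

0.190 ms

L = 59200 bits.
Transmission delay = L/R = 59200 / 700000000 = 0.0845714 ms.
Propagation delay = d/s = 31700 m / 300000000 m/s = 0.105667 ms.
Total = 0.190 ms.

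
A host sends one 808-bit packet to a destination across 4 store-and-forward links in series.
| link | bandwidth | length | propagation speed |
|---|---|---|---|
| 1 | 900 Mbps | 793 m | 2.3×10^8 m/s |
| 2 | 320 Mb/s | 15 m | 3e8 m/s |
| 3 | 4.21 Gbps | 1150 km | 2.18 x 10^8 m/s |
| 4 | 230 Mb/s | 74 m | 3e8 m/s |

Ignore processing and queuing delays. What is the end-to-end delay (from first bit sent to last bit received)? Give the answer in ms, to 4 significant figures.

Transmission delays (L/R per hop): 0.000897778, 0.002525, 0.000191924, 0.00351304 ms; sum = 0.00712775 ms.
Propagation delays (d/s per hop): 0.00344783, 5e-05, 5.27523, 0.000246667 ms; sum = 5.27897 ms.
End-to-end = 5.286 ms.

5.286 ms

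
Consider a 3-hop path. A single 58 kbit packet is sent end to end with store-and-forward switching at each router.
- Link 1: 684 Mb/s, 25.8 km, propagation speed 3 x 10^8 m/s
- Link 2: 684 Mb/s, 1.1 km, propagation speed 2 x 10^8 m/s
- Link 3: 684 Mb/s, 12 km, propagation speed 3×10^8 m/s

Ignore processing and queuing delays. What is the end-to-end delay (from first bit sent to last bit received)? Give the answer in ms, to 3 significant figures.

0.386 ms

L = 58000 bits.
Transmission delay per hop = L/R = 58000/684000000 = 0.0847953 ms; 3 hops → 0.254386 ms.
Propagation delays (d/s per hop): 0.086, 0.0055, 0.04 ms; sum = 0.1315 ms.
End-to-end = 0.386 ms.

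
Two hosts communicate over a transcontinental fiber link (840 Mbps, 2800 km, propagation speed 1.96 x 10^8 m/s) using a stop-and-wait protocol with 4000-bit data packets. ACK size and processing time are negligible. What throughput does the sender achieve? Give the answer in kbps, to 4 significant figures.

t_tx = L/R = 4000/840000000 = 4.7619e-06 s.
t_prop = 2800000/196000000 = 0.0142857 s; RTT = 0.0285714 s.
Cycle = t_tx + RTT = 0.0285762 s.
Throughput = L / cycle = 4000 / 0.0285762 = 140.0 kbps.

140.0 kbps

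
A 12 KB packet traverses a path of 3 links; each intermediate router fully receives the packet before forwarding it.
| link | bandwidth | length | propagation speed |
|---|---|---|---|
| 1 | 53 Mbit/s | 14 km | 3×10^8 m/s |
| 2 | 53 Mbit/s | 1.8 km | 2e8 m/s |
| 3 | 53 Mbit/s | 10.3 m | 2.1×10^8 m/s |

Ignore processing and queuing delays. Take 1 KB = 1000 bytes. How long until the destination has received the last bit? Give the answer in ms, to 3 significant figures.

5.49 ms

L = 96000 bits.
Transmission delay per hop = L/R = 96000/53000000 = 1.81132 ms; 3 hops → 5.43396 ms.
Propagation delays (d/s per hop): 0.0466667, 0.009, 4.90476e-05 ms; sum = 0.0557157 ms.
End-to-end = 5.49 ms.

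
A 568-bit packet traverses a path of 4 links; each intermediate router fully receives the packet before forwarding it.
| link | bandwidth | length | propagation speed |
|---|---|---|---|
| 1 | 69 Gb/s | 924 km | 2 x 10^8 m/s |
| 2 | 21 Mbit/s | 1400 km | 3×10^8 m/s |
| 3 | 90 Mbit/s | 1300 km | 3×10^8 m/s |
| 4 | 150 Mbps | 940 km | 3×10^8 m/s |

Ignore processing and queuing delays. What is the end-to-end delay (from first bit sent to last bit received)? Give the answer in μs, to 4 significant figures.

Transmission delays (L/R per hop): 0.00823188, 27.0476, 6.31111, 3.78667 μs; sum = 37.1536 μs.
Propagation delays (d/s per hop): 4620, 4666.67, 4333.33, 3133.33 μs; sum = 16753.3 μs.
End-to-end = 16790 μs.

16790 μs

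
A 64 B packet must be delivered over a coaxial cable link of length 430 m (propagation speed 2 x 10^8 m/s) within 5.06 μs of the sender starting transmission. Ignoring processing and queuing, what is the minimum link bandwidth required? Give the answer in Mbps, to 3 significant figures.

L = 512 bits.
Propagation delay = 430 / 200000000 = 2.15 μs.
Transmission budget = 5.06 − 2.15 = 2.91 μs.
R ≥ L / t_tx = 512 bits / 2.91e-06 s = 176 Mbps.

176 Mbps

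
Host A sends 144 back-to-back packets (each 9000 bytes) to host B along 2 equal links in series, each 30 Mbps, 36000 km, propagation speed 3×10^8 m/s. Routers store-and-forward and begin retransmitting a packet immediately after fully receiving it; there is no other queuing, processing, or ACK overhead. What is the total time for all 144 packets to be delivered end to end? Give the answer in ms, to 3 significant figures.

Per-hop transmission t_tx = L/R = 72000/30000000 = 2.4 ms.
Per-hop propagation t_prop = 36000000/300000000 = 120 ms.
Pipeline fill: first packet needs 2·t_tx to clear all hops; remaining 143 packets each add one t_tx.
Total = (2+144-1)·t_tx + 2·t_prop = 145·2.4 + 2·120 = 588 ms.

588 ms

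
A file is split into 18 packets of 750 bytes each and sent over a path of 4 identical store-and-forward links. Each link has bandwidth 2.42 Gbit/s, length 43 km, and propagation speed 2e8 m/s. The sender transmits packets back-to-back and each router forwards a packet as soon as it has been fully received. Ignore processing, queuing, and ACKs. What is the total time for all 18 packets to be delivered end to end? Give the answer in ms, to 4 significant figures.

0.9121 ms

Per-hop transmission t_tx = L/R = 6000/2420000000 = 0.00247934 ms.
Per-hop propagation t_prop = 43000/200000000 = 0.215 ms.
Pipeline fill: first packet needs 4·t_tx to clear all hops; remaining 17 packets each add one t_tx.
Total = (4+18-1)·t_tx + 4·t_prop = 21·0.00247934 + 4·0.215 = 0.9121 ms.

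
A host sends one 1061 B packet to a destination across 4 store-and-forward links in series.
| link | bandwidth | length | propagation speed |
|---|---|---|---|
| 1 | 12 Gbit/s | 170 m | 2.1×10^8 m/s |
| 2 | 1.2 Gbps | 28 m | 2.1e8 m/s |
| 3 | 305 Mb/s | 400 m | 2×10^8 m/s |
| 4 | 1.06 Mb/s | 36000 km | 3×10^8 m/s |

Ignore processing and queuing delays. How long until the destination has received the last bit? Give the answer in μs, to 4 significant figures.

L = 1061 × 8 = 8488 bits.
Transmission delays (L/R per hop): 0.707333, 7.07333, 27.8295, 8007.55 μs; sum = 8043.16 μs.
Propagation delays (d/s per hop): 0.809524, 0.133333, 2, 120000 μs; sum = 120003 μs.
End-to-end = 128000 μs.

128000 μs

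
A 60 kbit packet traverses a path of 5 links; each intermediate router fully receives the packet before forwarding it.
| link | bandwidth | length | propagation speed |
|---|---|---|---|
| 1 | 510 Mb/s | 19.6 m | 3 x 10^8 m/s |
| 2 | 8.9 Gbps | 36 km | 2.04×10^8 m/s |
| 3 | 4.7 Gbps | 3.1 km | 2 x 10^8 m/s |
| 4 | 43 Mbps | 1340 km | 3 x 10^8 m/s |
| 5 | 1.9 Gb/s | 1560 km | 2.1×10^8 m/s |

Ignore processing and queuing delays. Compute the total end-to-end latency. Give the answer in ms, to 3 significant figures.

13.7 ms

L = 60000 bits.
Transmission delays (L/R per hop): 0.117647, 0.00674157, 0.012766, 1.39535, 0.0315789 ms; sum = 1.56408 ms.
Propagation delays (d/s per hop): 6.53333e-05, 0.176471, 0.0155, 4.46667, 7.42857 ms; sum = 12.0873 ms.
End-to-end = 13.7 ms.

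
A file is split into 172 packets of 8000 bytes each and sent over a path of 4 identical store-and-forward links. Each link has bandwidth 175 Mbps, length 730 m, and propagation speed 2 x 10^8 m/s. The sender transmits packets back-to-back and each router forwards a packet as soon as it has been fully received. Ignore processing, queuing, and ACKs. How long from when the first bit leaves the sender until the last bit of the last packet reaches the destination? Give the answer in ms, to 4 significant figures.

Per-hop transmission t_tx = L/R = 64000/175000000 = 0.365714 ms.
Per-hop propagation t_prop = 730/200000000 = 0.00365 ms.
Pipeline fill: first packet needs 4·t_tx to clear all hops; remaining 171 packets each add one t_tx.
Total = (4+172-1)·t_tx + 4·t_prop = 175·0.365714 + 4·0.00365 = 64.01 ms.

64.01 ms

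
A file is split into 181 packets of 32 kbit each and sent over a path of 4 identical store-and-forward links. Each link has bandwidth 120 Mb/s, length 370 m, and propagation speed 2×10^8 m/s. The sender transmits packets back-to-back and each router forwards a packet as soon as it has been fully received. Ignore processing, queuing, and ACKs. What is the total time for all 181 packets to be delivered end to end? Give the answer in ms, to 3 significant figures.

49.1 ms

Per-hop transmission t_tx = L/R = 32000/120000000 = 0.266667 ms.
Per-hop propagation t_prop = 370/200000000 = 0.00185 ms.
Pipeline fill: first packet needs 4·t_tx to clear all hops; remaining 180 packets each add one t_tx.
Total = (4+181-1)·t_tx + 4·t_prop = 184·0.266667 + 4·0.00185 = 49.1 ms.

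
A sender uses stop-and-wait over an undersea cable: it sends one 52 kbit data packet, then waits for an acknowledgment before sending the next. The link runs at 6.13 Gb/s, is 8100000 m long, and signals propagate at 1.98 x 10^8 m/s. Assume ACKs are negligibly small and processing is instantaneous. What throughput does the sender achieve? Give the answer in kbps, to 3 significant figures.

t_tx = L/R = 52000/6130000000 = 8.48287e-06 s.
t_prop = 8100000/198000000 = 0.0409091 s; RTT = 0.0818182 s.
Cycle = t_tx + RTT = 0.0818267 s.
Throughput = L / cycle = 52000 / 0.0818267 = 635 kbps.

635 kbps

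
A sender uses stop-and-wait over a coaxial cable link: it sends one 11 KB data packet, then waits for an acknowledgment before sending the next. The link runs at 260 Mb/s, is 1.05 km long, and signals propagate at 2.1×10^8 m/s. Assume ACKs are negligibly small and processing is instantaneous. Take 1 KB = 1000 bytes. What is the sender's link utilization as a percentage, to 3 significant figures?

t_tx = L/R = 88000/260000000 = 0.000338462 s.
t_prop = 1050/210000000 = 5e-06 s; RTT = 1e-05 s.
Cycle = t_tx + RTT = 0.000348462 s.
Utilization = t_tx / cycle = 0.000338462/0.000348462 = 97.1 %.

97.1 %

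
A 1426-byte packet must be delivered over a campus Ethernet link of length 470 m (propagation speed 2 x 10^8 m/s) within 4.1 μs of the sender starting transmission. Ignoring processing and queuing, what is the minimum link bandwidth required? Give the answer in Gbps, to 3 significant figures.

L = 11408 bits.
Propagation delay = 470 / 200000000 = 2.35 μs.
Transmission budget = 4.1 − 2.35 = 1.75 μs.
R ≥ L / t_tx = 11408 bits / 1.75e-06 s = 6.52 Gbps.

6.52 Gbps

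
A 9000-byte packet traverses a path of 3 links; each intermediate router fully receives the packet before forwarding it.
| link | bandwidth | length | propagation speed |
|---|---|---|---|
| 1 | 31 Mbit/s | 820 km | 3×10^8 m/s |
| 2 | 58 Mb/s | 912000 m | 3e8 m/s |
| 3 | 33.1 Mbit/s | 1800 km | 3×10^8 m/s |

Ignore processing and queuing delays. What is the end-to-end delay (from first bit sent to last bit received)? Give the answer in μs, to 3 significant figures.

L = 9000 × 8 = 72000 bits.
Transmission delays (L/R per hop): 2322.58, 1241.38, 2175.23 μs; sum = 5739.19 μs.
Propagation delays (d/s per hop): 2733.33, 3040, 6000 μs; sum = 11773.3 μs.
End-to-end = 17500 μs.

17500 μs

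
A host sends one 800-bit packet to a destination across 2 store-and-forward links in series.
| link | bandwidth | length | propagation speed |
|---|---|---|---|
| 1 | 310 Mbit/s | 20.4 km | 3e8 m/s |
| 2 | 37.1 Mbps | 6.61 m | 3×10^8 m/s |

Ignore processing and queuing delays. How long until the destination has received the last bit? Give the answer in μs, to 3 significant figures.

92.2 μs

Transmission delays (L/R per hop): 2.58065, 21.5633 μs; sum = 24.144 μs.
Propagation delays (d/s per hop): 68, 0.0220333 μs; sum = 68.022 μs.
End-to-end = 92.2 μs.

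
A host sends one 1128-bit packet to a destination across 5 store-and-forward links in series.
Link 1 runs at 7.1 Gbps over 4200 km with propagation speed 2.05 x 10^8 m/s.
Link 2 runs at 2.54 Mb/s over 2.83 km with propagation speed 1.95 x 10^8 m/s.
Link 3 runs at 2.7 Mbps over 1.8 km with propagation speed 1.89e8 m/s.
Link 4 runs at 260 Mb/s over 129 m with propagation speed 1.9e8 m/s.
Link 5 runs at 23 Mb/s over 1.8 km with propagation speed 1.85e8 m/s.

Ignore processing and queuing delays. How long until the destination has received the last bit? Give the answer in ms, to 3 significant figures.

21.4 ms

Transmission delays (L/R per hop): 0.000158873, 0.444094, 0.417778, 0.00433846, 0.0490435 ms; sum = 0.915413 ms.
Propagation delays (d/s per hop): 20.4878, 0.0145128, 0.00952381, 0.000678947, 0.00972973 ms; sum = 20.5223 ms.
End-to-end = 21.4 ms.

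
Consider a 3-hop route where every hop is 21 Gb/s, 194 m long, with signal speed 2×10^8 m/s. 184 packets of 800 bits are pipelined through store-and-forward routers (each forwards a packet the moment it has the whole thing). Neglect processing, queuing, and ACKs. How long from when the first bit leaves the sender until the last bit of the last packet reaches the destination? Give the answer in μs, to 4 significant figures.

Per-hop transmission t_tx = L/R = 800/21000000000 = 0.0380952 μs.
Per-hop propagation t_prop = 194/200000000 = 0.97 μs.
Pipeline fill: first packet needs 3·t_tx to clear all hops; remaining 183 packets each add one t_tx.
Total = (3+184-1)·t_tx + 3·t_prop = 186·0.0380952 + 3·0.97 = 9.996 μs.

9.996 μs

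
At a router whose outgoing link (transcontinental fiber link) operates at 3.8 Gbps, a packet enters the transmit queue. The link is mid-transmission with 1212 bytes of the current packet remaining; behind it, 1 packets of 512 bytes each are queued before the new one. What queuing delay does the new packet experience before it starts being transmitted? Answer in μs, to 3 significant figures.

Each queued packet: L/R = 4096/3800000000 = 1.07789 μs.
1 queued → 1.07789 μs.
Plus remaining 9696 bits of current packet: 2.55158 μs.
Queuing delay = 3.63 μs.

3.63 μs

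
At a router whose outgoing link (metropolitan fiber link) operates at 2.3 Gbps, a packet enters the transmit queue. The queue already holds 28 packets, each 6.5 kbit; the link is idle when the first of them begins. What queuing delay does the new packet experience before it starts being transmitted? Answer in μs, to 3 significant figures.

Each queued packet: L/R = 6500/2300000000 = 2.82609 μs.
28 queued → 79.1304 μs.
Queuing delay = 79.1 μs.

79.1 μs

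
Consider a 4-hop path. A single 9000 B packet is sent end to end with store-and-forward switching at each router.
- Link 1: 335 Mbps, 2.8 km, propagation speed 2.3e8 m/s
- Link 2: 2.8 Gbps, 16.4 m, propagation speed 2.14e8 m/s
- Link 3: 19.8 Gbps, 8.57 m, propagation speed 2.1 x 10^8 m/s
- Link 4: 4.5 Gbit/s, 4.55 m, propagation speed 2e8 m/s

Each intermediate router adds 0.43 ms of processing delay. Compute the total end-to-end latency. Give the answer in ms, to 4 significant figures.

1.563 ms

L = 9000 × 8 = 72000 bits.
Transmission delays (L/R per hop): 0.214925, 0.0257143, 0.00363636, 0.016 ms; sum = 0.260276 ms.
Propagation delays (d/s per hop): 0.0121739, 7.66355e-05, 4.08095e-05, 2.275e-05 ms; sum = 0.0123141 ms.
Processing at 3 router(s): 3 × 0.43 ms = 1.29 ms.
End-to-end = 1.563 ms.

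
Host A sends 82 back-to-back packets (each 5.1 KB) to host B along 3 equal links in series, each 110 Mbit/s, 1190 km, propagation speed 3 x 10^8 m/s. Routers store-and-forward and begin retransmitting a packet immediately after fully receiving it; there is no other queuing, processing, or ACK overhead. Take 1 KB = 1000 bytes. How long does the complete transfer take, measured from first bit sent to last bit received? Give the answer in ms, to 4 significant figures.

43.06 ms

Per-hop transmission t_tx = L/R = 40800/110000000 = 0.370909 ms.
Per-hop propagation t_prop = 1190000/300000000 = 3.96667 ms.
Pipeline fill: first packet needs 3·t_tx to clear all hops; remaining 81 packets each add one t_tx.
Total = (3+82-1)·t_tx + 3·t_prop = 84·0.370909 + 3·3.96667 = 43.06 ms.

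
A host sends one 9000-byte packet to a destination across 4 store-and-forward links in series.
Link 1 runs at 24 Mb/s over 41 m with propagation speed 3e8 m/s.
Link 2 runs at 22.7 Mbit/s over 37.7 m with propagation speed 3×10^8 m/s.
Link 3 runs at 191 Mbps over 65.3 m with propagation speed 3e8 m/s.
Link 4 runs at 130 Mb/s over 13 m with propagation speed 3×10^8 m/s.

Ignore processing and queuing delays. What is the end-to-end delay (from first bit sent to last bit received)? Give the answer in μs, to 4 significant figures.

7103 μs

L = 9000 × 8 = 72000 bits.
Transmission delays (L/R per hop): 3000, 3171.81, 376.963, 553.846 μs; sum = 7102.62 μs.
Propagation delays (d/s per hop): 0.136667, 0.125667, 0.217667, 0.0433333 μs; sum = 0.523333 μs.
End-to-end = 7103 μs.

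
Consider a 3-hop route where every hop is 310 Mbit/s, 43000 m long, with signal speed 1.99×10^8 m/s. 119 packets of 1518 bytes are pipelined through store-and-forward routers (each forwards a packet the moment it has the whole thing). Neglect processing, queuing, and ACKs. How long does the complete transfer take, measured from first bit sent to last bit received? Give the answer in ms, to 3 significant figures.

Per-hop transmission t_tx = L/R = 12144/310000000 = 0.0391742 ms.
Per-hop propagation t_prop = 43000/199000000 = 0.21608 ms.
Pipeline fill: first packet needs 3·t_tx to clear all hops; remaining 118 packets each add one t_tx.
Total = (3+119-1)·t_tx + 3·t_prop = 121·0.0391742 + 3·0.21608 = 5.39 ms.

5.39 ms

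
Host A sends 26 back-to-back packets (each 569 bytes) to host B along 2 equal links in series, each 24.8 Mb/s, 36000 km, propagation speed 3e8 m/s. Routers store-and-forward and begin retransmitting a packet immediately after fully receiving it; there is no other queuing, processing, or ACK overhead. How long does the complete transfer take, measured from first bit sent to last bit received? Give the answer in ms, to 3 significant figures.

245 ms

Per-hop transmission t_tx = L/R = 4552/24800000 = 0.183548 ms.
Per-hop propagation t_prop = 36000000/300000000 = 120 ms.
Pipeline fill: first packet needs 2·t_tx to clear all hops; remaining 25 packets each add one t_tx.
Total = (2+26-1)·t_tx + 2·t_prop = 27·0.183548 + 2·120 = 245 ms.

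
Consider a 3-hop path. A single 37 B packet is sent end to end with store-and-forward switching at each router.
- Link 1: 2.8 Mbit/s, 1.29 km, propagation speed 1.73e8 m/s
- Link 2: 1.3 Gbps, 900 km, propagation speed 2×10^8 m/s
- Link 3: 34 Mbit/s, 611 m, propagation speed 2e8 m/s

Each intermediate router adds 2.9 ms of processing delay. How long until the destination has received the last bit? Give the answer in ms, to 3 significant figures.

10.4 ms

L = 37 × 8 = 296 bits.
Transmission delays (L/R per hop): 0.105714, 0.000227692, 0.00870588 ms; sum = 0.114648 ms.
Propagation delays (d/s per hop): 0.00745665, 4.5, 0.003055 ms; sum = 4.51051 ms.
Processing at 2 router(s): 2 × 2.9 ms = 5.8 ms.
End-to-end = 10.4 ms.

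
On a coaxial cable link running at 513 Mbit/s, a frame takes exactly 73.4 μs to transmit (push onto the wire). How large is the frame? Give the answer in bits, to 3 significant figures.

L = R × t_tx = 513000000 b/s × 7.34e-05 s = 37654.2 bits.

37700 bits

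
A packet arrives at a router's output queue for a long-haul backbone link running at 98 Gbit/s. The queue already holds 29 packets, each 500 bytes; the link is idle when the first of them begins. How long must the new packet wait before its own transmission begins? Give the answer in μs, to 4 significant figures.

1.184 μs

Each queued packet: L/R = 4000/98000000000 = 0.0408163 μs.
29 queued → 1.18367 μs.
Queuing delay = 1.184 μs.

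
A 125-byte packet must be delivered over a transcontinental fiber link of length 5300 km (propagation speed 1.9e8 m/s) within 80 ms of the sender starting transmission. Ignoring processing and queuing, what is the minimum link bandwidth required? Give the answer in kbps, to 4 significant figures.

L = 1000 bits.
Propagation delay = 5300000 / 190000000 = 27.8947 ms.
Transmission budget = 80 − 27.8947 = 52.1053 ms.
R ≥ L / t_tx = 1000 bits / 0.0521053 s = 19.19 kbps.

19.19 kbps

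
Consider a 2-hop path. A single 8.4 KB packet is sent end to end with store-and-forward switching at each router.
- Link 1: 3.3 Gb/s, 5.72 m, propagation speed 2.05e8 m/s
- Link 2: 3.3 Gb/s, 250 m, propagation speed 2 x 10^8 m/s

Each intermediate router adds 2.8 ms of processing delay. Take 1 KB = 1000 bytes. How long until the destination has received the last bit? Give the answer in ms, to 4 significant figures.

2.842 ms

L = 67200 bits.
Transmission delay per hop = L/R = 67200/3300000000 = 0.0203636 ms; 2 hops → 0.0407273 ms.
Propagation delays (d/s per hop): 2.79024e-05, 0.00125 ms; sum = 0.0012779 ms.
Processing at 1 router(s): 1 × 2.8 ms = 2.8 ms.
End-to-end = 2.842 ms.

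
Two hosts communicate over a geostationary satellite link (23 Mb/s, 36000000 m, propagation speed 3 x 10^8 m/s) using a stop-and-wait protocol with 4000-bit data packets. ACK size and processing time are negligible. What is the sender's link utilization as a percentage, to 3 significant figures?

0.0724 %

t_tx = L/R = 4000/23000000 = 0.000173913 s.
t_prop = 36000000/300000000 = 0.12 s; RTT = 0.24 s.
Cycle = t_tx + RTT = 0.240174 s.
Utilization = t_tx / cycle = 0.000173913/0.240174 = 0.0724 %.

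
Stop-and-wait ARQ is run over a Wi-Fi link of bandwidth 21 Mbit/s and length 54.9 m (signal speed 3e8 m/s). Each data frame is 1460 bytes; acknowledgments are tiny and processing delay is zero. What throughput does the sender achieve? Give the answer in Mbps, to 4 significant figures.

t_tx = L/R = 11680/21000000 = 0.00055619 s.
t_prop = 54.9/300000000 = 1.83e-07 s; RTT = 3.66e-07 s.
Cycle = t_tx + RTT = 0.000556556 s.
Throughput = L / cycle = 11680 / 0.000556556 = 20.99 Mbps.

20.99 Mbps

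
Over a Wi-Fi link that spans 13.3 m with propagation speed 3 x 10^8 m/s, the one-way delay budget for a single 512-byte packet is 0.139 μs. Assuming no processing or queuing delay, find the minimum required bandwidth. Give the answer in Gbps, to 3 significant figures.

L = 4096 bits.
Propagation delay = 13.3 / 300000000 = 0.0443333 μs.
Transmission budget = 0.139 − 0.0443333 = 0.0946667 μs.
R ≥ L / t_tx = 4096 bits / 9.46667e-08 s = 43.3 Gbps.

43.3 Gbps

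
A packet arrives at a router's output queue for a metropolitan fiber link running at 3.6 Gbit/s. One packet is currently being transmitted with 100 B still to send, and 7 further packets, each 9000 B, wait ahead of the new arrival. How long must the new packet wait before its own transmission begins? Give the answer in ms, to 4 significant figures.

0.1402 ms

Each queued packet: L/R = 72000/3600000000 = 0.02 ms.
7 queued → 0.14 ms.
Plus remaining 800 bits of current packet: 0.000222222 ms.
Queuing delay = 0.1402 ms.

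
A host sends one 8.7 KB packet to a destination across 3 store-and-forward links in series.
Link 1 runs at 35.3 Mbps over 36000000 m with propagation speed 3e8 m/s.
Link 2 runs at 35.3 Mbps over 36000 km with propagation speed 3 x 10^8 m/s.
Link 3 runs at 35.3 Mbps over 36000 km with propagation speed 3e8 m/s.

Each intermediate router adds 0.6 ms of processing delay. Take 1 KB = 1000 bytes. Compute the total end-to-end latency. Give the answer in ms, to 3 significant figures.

367 ms

L = 69600 bits.
Transmission delay per hop = L/R = 69600/35300000 = 1.97167 ms; 3 hops → 5.91501 ms.
Propagation delays (d/s per hop): 120, 120, 120 ms; sum = 360 ms.
Processing at 2 router(s): 2 × 0.6 ms = 1.2 ms.
End-to-end = 367 ms.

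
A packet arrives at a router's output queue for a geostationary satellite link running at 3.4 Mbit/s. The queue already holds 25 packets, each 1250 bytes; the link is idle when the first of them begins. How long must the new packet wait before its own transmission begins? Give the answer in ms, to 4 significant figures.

Each queued packet: L/R = 10000/3400000 = 2.94118 ms.
25 queued → 73.5294 ms.
Queuing delay = 73.53 ms.

73.53 ms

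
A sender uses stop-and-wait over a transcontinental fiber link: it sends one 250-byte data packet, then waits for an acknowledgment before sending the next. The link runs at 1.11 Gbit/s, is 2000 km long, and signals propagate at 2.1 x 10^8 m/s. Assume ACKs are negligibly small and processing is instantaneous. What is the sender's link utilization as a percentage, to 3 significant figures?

t_tx = L/R = 2000/1110000000 = 1.8018e-06 s.
t_prop = 2000000/210000000 = 0.00952381 s; RTT = 0.0190476 s.
Cycle = t_tx + RTT = 0.0190494 s.
Utilization = t_tx / cycle = 1.8018e-06/0.0190494 = 0.00946 %.

0.00946 %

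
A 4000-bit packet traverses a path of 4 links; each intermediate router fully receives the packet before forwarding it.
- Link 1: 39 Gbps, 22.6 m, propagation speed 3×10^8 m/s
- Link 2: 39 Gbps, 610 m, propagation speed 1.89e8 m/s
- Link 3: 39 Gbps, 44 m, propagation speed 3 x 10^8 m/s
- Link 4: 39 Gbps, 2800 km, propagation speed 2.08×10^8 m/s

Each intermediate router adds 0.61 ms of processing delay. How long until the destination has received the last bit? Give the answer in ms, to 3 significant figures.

15.3 ms

Transmission delay per hop = L/R = 4000/39000000000 = 0.000102564 ms; 4 hops → 0.000410256 ms.
Propagation delays (d/s per hop): 7.53333e-05, 0.00322751, 0.000146667, 13.4615 ms; sum = 13.465 ms.
Processing at 3 router(s): 3 × 0.61 ms = 1.83 ms.
End-to-end = 15.3 ms.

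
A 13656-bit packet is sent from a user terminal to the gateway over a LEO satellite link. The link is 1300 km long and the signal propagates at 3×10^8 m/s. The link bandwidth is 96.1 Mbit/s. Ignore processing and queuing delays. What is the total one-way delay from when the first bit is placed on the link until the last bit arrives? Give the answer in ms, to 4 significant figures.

Transmission delay = L/R = 13656 / 96100000 = 0.142102 ms.
Propagation delay = d/s = 1300000 m / 300000000 m/s = 4.33333 ms.
Total = 4.475 ms.

4.475 ms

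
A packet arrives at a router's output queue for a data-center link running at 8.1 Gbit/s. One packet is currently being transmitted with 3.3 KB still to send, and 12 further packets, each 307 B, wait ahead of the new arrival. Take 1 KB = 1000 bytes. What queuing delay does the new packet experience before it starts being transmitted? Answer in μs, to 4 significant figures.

6.898 μs

Each queued packet: L/R = 2456/8100000000 = 0.30321 μs.
12 queued → 3.63852 μs.
Plus remaining 26400 bits of current packet: 3.25926 μs.
Queuing delay = 6.898 μs.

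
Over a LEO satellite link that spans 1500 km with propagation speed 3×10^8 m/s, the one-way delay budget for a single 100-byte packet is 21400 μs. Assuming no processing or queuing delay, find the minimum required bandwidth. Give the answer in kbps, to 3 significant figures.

L = 800 bits.
Propagation delay = 1500000 / 300000000 = 5000 μs.
Transmission budget = 21400 − 5000 = 16400 μs.
R ≥ L / t_tx = 800 bits / 0.0164 s = 48.8 kbps.

48.8 kbps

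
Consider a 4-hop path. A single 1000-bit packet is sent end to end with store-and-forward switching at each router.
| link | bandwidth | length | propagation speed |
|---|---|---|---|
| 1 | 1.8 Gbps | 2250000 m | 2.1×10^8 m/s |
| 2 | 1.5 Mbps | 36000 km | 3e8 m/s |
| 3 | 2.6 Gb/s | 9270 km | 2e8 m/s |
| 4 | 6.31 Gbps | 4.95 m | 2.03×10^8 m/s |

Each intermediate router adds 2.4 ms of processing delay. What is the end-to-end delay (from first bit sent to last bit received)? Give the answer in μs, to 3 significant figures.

Transmission delays (L/R per hop): 0.555556, 666.667, 0.384615, 0.158479 μs; sum = 667.765 μs.
Propagation delays (d/s per hop): 10714.3, 120000, 46350, 0.0243842 μs; sum = 177064 μs.
Processing at 3 router(s): 3 × 2.4 ms = 7200 μs.
End-to-end = 185000 μs.

185000 μs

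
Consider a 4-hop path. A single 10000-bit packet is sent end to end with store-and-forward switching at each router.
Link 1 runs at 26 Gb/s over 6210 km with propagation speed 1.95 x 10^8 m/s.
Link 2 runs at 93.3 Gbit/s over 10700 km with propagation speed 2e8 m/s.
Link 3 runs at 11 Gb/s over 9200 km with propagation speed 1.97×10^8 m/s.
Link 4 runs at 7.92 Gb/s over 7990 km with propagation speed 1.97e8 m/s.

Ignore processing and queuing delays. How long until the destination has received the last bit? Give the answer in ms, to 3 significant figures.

173 ms

Transmission delays (L/R per hop): 0.000384615, 0.000107181, 0.000909091, 0.00126263 ms; sum = 0.00266351 ms.
Propagation delays (d/s per hop): 31.8462, 53.5, 46.7005, 40.5584 ms; sum = 172.605 ms.
End-to-end = 173 ms.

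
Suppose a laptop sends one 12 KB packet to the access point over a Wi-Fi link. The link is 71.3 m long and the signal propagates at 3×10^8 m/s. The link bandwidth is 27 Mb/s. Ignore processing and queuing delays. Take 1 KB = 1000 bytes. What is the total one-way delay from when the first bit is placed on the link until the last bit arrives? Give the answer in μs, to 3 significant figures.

L = 96000 bits.
Transmission delay = L/R = 96000 / 27000000 = 3555.56 μs.
Propagation delay = d/s = 71.3 m / 300000000 m/s = 0.237667 μs.
Total = 3560 μs.

3560 μs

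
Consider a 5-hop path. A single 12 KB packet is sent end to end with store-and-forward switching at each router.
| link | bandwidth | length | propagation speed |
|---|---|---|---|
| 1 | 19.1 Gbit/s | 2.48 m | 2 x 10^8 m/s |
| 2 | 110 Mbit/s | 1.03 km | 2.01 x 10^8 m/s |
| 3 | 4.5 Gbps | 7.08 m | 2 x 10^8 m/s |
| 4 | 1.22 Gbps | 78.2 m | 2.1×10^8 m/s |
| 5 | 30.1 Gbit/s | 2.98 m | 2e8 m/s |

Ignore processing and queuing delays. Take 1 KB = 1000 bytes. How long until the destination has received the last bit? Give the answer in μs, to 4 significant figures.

986.5 μs

L = 96000 bits.
Transmission delays (L/R per hop): 5.02618, 872.727, 21.3333, 78.6885, 3.18937 μs; sum = 980.965 μs.
Propagation delays (d/s per hop): 0.0124, 5.12438, 0.0354, 0.372381, 0.0149 μs; sum = 5.55946 μs.
End-to-end = 986.5 μs.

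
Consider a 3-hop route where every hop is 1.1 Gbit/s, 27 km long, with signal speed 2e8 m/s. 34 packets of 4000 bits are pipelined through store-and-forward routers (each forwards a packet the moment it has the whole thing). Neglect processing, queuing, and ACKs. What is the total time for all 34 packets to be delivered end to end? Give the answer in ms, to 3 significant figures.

Per-hop transmission t_tx = L/R = 4000/1100000000 = 0.00363636 ms.
Per-hop propagation t_prop = 27000/200000000 = 0.135 ms.
Pipeline fill: first packet needs 3·t_tx to clear all hops; remaining 33 packets each add one t_tx.
Total = (3+34-1)·t_tx + 3·t_prop = 36·0.00363636 + 3·0.135 = 0.536 ms.

0.536 ms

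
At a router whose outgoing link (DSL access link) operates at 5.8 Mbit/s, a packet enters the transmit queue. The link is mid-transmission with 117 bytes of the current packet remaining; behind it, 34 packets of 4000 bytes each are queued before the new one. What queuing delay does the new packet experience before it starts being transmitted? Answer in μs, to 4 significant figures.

Each queued packet: L/R = 32000/5800000 = 5517.24 μs.
34 queued → 187586 μs.
Plus remaining 936 bits of current packet: 161.379 μs.
Queuing delay = 187700 μs.

187700 μs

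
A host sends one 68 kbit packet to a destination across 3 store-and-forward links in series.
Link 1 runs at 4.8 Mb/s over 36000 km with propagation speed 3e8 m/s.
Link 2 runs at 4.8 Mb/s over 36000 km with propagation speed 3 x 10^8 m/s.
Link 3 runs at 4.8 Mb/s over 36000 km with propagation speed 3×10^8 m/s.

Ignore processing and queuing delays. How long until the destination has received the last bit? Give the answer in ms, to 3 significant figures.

L = 68000 bits.
Transmission delay per hop = L/R = 68000/4800000 = 14.1667 ms; 3 hops → 42.5 ms.
Propagation delays (d/s per hop): 120, 120, 120 ms; sum = 360 ms.
End-to-end = 403 ms.

403 ms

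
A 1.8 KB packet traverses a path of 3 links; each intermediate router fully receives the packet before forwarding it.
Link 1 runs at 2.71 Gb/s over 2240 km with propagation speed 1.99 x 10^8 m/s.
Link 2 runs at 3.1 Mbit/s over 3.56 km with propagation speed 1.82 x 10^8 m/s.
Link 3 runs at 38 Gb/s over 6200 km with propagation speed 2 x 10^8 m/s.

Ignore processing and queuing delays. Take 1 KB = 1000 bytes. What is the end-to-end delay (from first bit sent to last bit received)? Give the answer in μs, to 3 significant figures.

L = 14400 bits.
Transmission delays (L/R per hop): 5.31365, 4645.16, 0.378947 μs; sum = 4650.85 μs.
Propagation delays (d/s per hop): 11256.3, 19.5604, 31000 μs; sum = 42275.8 μs.
End-to-end = 46900 μs.

46900 μs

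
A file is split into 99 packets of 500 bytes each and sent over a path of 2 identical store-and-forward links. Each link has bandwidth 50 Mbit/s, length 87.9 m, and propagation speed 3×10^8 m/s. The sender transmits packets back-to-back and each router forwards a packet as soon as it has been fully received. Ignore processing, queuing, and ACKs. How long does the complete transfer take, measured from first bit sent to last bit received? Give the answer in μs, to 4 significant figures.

Per-hop transmission t_tx = L/R = 4000/50000000 = 80 μs.
Per-hop propagation t_prop = 87.9/300000000 = 0.293 μs.
Pipeline fill: first packet needs 2·t_tx to clear all hops; remaining 98 packets each add one t_tx.
Total = (2+99-1)·t_tx + 2·t_prop = 100·80 + 2·0.293 = 8001 μs.

8001 μs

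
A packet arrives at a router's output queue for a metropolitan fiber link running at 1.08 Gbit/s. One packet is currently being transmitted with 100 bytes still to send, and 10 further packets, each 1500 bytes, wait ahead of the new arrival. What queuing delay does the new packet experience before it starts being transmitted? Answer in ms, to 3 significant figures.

0.112 ms

Each queued packet: L/R = 12000/1080000000 = 0.0111111 ms.
10 queued → 0.111111 ms.
Plus remaining 800 bits of current packet: 0.000740741 ms.
Queuing delay = 0.112 ms.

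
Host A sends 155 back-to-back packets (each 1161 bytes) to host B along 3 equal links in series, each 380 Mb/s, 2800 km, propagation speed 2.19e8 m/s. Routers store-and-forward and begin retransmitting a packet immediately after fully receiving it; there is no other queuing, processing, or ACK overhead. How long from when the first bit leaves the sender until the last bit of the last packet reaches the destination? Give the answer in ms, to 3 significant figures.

Per-hop transmission t_tx = L/R = 9288/380000000 = 0.0244421 ms.
Per-hop propagation t_prop = 2800000/219000000 = 12.7854 ms.
Pipeline fill: first packet needs 3·t_tx to clear all hops; remaining 154 packets each add one t_tx.
Total = (3+155-1)·t_tx + 3·t_prop = 157·0.0244421 + 3·12.7854 = 42.2 ms.

42.2 ms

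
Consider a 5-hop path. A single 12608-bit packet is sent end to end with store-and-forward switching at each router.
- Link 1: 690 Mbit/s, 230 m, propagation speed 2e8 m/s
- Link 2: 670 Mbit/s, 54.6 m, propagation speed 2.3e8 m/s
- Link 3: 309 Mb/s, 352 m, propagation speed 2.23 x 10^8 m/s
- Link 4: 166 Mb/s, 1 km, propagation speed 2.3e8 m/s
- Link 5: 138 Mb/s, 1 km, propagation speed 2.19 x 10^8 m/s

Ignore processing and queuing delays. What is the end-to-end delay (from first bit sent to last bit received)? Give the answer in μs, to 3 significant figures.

Transmission delays (L/R per hop): 18.2725, 18.8179, 40.8026, 75.9518, 91.3623 μs; sum = 245.207 μs.
Propagation delays (d/s per hop): 1.15, 0.237391, 1.57848, 4.34783, 4.56621 μs; sum = 11.8799 μs.
End-to-end = 257 μs.

257 μs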